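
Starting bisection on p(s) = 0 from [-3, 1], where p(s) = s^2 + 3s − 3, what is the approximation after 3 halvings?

0.5

s = -1 gives p = -5, negative; keep [-1, 1]
s = 0 gives p = -3, negative; keep [0, 1]
s = 0.5 gives p = -1.25, negative; keep [0.5, 1]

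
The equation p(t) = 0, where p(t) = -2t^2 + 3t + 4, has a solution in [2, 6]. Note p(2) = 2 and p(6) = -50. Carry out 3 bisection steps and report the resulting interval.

p(4) = -16 < 0, so the root lies in [2, 4]
p(3) = -5 < 0, so the root lies in [2, 3]
p(2.5) = -1 < 0, so the root lies in [2, 2.5]

[2, 2.5]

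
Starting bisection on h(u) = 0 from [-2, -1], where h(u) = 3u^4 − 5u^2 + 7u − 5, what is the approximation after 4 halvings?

-1.8125

m = -1.5, h(m) = -11.5625 (−); new bracket [-2, -1.5]
m = -1.75, h(m) = -4.425781 (−); new bracket [-2, -1.75]
m = -1.875, h(m) = 1.375732 (+); new bracket [-1.875, -1.75]
m = -1.8125, h(m) = -1.7365 (−); new bracket [-1.875, -1.8125]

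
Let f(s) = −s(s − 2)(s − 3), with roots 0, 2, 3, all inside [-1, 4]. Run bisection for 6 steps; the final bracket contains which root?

0

midpoint 1.5: f = -1.125 < 0 → [-1, 1.5]
midpoint 0.25: f = -1.203125 < 0 → [-1, 0.25]
midpoint -0.375: f = 3.005859 > 0 → [-0.375, 0.25]
midpoint -0.0625: f = 0.3948 > 0 → [-0.0625, 0.25]
midpoint 0.09375: f = -0.5194 < 0 → [-0.0625, 0.09375]
midpoint 0.015625: f = -0.0925 < 0 → [-0.0625, 0.015625]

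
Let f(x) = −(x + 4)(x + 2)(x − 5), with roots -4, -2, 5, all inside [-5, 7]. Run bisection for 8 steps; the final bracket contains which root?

5

midpoint 1: f = 60 > 0 → [1, 7]
midpoint 4: f = 48 > 0 → [4, 7]
midpoint 5.5: f = -35.625 < 0 → [4, 5.5]
midpoint 4.75: f = 14.7656 > 0 → [4.75, 5.5]
midpoint 5.125: f = -8.127 < 0 → [4.75, 5.125]
midpoint 4.9375: f = 3.8752 > 0 → [4.9375, 5.125]
midpoint 5.03125: f = -1.9844 < 0 → [4.9375, 5.03125]
midpoint 4.984375: f = 0.9805 > 0 → [4.984375, 5.03125]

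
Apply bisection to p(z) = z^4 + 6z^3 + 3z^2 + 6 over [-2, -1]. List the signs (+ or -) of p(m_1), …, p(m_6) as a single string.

p(-1.5) = -2.4375 < 0, so the root lies in [-1.5, -1]
p(-1.25) = 1.410156 > 0, so the root lies in [-1.5, -1.25]
p(-1.375) = -0.351318 < 0, so the root lies in [-1.375, -1.25]
p(-1.3125) = 0.5696 > 0, so the root lies in [-1.375, -1.3125]
p(-1.34375) = 0.1192 > 0, so the root lies in [-1.375, -1.34375]
p(-1.359375) = -0.1135 < 0, so the root lies in [-1.359375, -1.34375]

-+-++-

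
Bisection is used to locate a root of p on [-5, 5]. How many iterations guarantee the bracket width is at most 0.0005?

Width after n steps is 10/2^n. Need 2^n ≥ 10/0.0005 = 20000.
2^14 = 16384 < 20000 ≤ 2^15 = 32768, so n = 15.

15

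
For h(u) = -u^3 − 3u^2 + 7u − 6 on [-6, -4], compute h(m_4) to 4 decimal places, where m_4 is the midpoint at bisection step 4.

midpoint -5: h = 9 > 0 → [-5, -4]
midpoint -4.5: h = -7.125 < 0 → [-5, -4.5]
midpoint -4.75: h = 0.234375 > 0 → [-4.75, -4.5]
midpoint -4.625: h = -3.6152 < 0 → [-4.75, -4.625]

-3.6152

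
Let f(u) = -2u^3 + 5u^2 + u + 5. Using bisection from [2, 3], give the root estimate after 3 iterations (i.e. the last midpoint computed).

2.875

u = 2.5 gives f = 7.5, positive; keep [2.5, 3]
u = 2.75 gives f = 3.96875, positive; keep [2.75, 3]
u = 2.875 gives f = 1.675781, positive; keep [2.875, 3]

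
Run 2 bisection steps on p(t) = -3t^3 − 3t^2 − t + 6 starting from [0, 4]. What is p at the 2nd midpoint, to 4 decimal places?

m = 2, p(m) = -32 (−); new bracket [0, 2]
m = 1, p(m) = -1 (−); new bracket [0, 1]

-1.0000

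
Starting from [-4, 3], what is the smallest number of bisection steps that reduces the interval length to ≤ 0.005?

Width after n steps is 7/2^n. Need 2^n ≥ 7/0.005 = 1400.
2^10 = 1024 < 1400 ≤ 2^11 = 2048, so n = 11.

11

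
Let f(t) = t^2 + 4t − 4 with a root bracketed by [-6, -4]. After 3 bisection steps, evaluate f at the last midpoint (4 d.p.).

-0.4375

t = -5 gives f = 1, positive; keep [-5, -4]
t = -4.5 gives f = -1.75, negative; keep [-5, -4.5]
t = -4.75 gives f = -0.4375, negative; keep [-5, -4.75]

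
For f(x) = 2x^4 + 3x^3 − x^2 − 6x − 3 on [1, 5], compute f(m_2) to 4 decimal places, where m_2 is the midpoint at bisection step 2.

midpoint 3: f = 213 > 0 → [1, 3]
midpoint 2: f = 37 > 0 → [1, 2]

37.0000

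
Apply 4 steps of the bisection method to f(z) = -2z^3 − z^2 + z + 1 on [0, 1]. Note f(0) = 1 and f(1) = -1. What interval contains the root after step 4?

f(0.5) = 1 > 0, so the root lies in [0.5, 1]
f(0.75) = 0.34375 > 0, so the root lies in [0.75, 1]
f(0.875) = -0.230469 < 0, so the root lies in [0.75, 0.875]
f(0.8125) = 0.0796 > 0, so the root lies in [0.8125, 0.875]

[0.8125, 0.875]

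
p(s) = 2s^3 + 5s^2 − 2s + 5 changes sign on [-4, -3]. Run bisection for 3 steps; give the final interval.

[-3.125, -3]

s = -3.5 gives p = -12.5, negative; keep [-3.5, -3]
s = -3.25 gives p = -4.34375, negative; keep [-3.25, -3]
s = -3.125 gives p = -0.957031, negative; keep [-3.125, -3]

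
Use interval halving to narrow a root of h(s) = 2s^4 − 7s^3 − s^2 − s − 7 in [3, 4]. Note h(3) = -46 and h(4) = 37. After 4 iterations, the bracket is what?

m = 3.5, h(m) = -22.75 (−); new bracket [3.5, 4]
m = 3.75, h(m) = 1.554688 (+); new bracket [3.5, 3.75]
m = 3.625, h(m) = -11.856934 (−); new bracket [3.625, 3.75]
m = 3.6875, h(m) = -5.4821 (−); new bracket [3.6875, 3.75]

[3.6875, 3.75]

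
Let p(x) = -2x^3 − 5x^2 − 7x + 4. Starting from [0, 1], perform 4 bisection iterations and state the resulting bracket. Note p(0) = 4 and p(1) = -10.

m = 0.5, p(m) = -1 (−); new bracket [0, 0.5]
m = 0.25, p(m) = 1.90625 (+); new bracket [0.25, 0.5]
m = 0.375, p(m) = 0.566406 (+); new bracket [0.375, 0.5]
m = 0.4375, p(m) = -0.187 (−); new bracket [0.375, 0.4375]

[0.375, 0.4375]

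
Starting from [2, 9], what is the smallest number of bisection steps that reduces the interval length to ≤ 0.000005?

21

Width after n steps is 7/2^n. Need 2^n ≥ 7/0.000005 = 1400000.
2^20 = 1048576 < 1400000 ≤ 2^21 = 2097152, so n = 21.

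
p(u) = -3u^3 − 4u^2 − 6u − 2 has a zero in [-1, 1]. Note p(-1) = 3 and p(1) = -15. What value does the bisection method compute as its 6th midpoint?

-0.40625

midpoint 0: p = -2 < 0 → [-1, 0]
midpoint -0.5: p = 0.375 > 0 → [-0.5, 0]
midpoint -0.25: p = -0.703125 < 0 → [-0.5, -0.25]
midpoint -0.375: p = -0.1543 < 0 → [-0.5, -0.375]
midpoint -0.4375: p = 0.1106 > 0 → [-0.4375, -0.375]
midpoint -0.40625: p = -0.0215 < 0 → [-0.4375, -0.40625]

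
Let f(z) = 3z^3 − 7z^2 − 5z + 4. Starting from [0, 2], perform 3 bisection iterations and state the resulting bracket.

[0.5, 0.75]

m = 1, f(m) = -5 (−); new bracket [0, 1]
m = 0.5, f(m) = 0.125 (+); new bracket [0.5, 1]
m = 0.75, f(m) = -2.421875 (−); new bracket [0.5, 0.75]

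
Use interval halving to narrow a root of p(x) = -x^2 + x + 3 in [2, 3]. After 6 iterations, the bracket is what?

[2.296875, 2.3125]

x = 2.5 gives p = -0.75, negative; keep [2, 2.5]
x = 2.25 gives p = 0.1875, positive; keep [2.25, 2.5]
x = 2.375 gives p = -0.265625, negative; keep [2.25, 2.375]
x = 2.3125 gives p = -0.0352, negative; keep [2.25, 2.3125]
x = 2.28125 gives p = 0.0771, positive; keep [2.28125, 2.3125]
x = 2.296875 gives p = 0.0212, positive; keep [2.296875, 2.3125]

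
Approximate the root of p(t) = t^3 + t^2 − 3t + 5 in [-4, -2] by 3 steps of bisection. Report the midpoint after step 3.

midpoint -3: p = -4 < 0 → [-3, -2]
midpoint -2.5: p = 3.125 > 0 → [-3, -2.5]
midpoint -2.75: p = 0.015625 > 0 → [-3, -2.75]

-2.75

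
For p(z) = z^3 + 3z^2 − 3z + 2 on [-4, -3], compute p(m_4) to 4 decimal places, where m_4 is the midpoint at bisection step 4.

-0.7224

m = -3.5, p(m) = 6.375 (+); new bracket [-4, -3.5]
m = -3.75, p(m) = 2.703125 (+); new bracket [-4, -3.75]
m = -3.875, p(m) = 0.486328 (+); new bracket [-4, -3.875]
m = -3.9375, p(m) = -0.7224 (−); new bracket [-3.9375, -3.875]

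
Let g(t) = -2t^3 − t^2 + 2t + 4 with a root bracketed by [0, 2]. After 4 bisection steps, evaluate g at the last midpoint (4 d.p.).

-0.3398

midpoint 1: g = 3 > 0 → [1, 2]
midpoint 1.5: g = -2 < 0 → [1, 1.5]
midpoint 1.25: g = 1.03125 > 0 → [1.25, 1.5]
midpoint 1.375: g = -0.3398 < 0 → [1.25, 1.375]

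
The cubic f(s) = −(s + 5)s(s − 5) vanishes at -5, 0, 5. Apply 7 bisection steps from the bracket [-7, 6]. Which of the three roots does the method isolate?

-5

midpoint -0.5: f = -12.375 < 0 → [-7, -0.5]
midpoint -3.75: f = -41.015625 < 0 → [-7, -3.75]
midpoint -5.375: f = 20.912109 > 0 → [-5.375, -3.75]
midpoint -4.5625: f = -19.0876 < 0 → [-5.375, -4.5625]
midpoint -4.96875: f = -1.5479 < 0 → [-5.375, -4.96875]
midpoint -5.171875: f = 9.0419 > 0 → [-5.171875, -4.96875]
midpoint -5.0703125: f = 3.5901 > 0 → [-5.0703125, -4.96875]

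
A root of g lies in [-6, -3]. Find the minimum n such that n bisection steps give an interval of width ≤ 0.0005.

Width after n steps is 3/2^n. Need 2^n ≥ 3/0.0005 = 6000.
2^12 = 4096 < 6000 ≤ 2^13 = 8192, so n = 13.

13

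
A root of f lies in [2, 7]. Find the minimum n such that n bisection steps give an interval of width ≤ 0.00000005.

27

Width after n steps is 5/2^n. Need 2^n ≥ 5/0.00000005 = 100000000.
2^26 = 67108864 < 100000000 ≤ 2^27 = 134217728, so n = 27.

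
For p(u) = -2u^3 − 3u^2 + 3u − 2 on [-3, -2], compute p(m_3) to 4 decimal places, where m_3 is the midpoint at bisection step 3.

0.7461

u = -2.5 gives p = 3, positive; keep [-2.5, -2]
u = -2.25 gives p = -1.15625, negative; keep [-2.5, -2.25]
u = -2.375 gives p = 0.746094, positive; keep [-2.375, -2.25]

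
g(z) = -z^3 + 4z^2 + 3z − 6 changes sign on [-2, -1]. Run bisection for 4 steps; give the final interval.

[-1.375, -1.3125]

midpoint -1.5: g = 1.875 > 0 → [-1.5, -1]
midpoint -1.25: g = -1.546875 < 0 → [-1.5, -1.25]
midpoint -1.375: g = 0.037109 > 0 → [-1.375, -1.25]
midpoint -1.3125: g = -0.7859 < 0 → [-1.375, -1.3125]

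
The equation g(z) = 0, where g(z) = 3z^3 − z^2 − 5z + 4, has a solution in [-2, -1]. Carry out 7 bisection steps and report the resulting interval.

midpoint -1.5: g = -0.875 < 0 → [-1.5, -1]
midpoint -1.25: g = 2.828125 > 0 → [-1.5, -1.25]
midpoint -1.375: g = 1.185547 > 0 → [-1.5, -1.375]
midpoint -1.4375: g = 0.2097 > 0 → [-1.5, -1.4375]
midpoint -1.46875: g = -0.3188 < 0 → [-1.46875, -1.4375]
midpoint -1.453125: g = -0.0511 < 0 → [-1.453125, -1.4375]
midpoint -1.4453125: g = 0.0802 > 0 → [-1.453125, -1.4453125]

[-1.453125, -1.4453125]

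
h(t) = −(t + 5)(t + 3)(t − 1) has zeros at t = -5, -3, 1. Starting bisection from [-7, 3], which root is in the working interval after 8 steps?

m = -2, h(m) = 9 (+); new bracket [-2, 3]
m = 0.5, h(m) = 9.625 (+); new bracket [0.5, 3]
m = 1.75, h(m) = -24.046875 (−); new bracket [0.5, 1.75]
m = 1.125, h(m) = -3.1582 (−); new bracket [0.5, 1.125]
m = 0.8125, h(m) = 4.155 (+); new bracket [0.8125, 1.125]
m = 0.96875, h(m) = 0.7403 (+); new bracket [0.96875, 1.125]
m = 1.046875, h(m) = -1.1471 (−); new bracket [0.96875, 1.046875]
m = 1.0078125, h(m) = -0.1881 (−); new bracket [0.96875, 1.0078125]

1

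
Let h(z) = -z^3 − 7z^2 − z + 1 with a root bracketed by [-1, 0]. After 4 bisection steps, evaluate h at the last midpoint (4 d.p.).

0.1814

midpoint -0.5: h = -0.125 < 0 → [-0.5, 0]
midpoint -0.25: h = 0.828125 > 0 → [-0.5, -0.25]
midpoint -0.375: h = 0.443359 > 0 → [-0.5, -0.375]
midpoint -0.4375: h = 0.1814 > 0 → [-0.5, -0.4375]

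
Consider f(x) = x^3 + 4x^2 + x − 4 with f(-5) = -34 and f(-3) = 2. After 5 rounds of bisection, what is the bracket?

[-3.375, -3.3125]

x = -4 gives f = -8, negative; keep [-4, -3]
x = -3.5 gives f = -1.375, negative; keep [-3.5, -3]
x = -3.25 gives f = 0.671875, positive; keep [-3.5, -3.25]
x = -3.375 gives f = -0.2559, negative; keep [-3.375, -3.25]
x = -3.3125 gives f = 0.2312, positive; keep [-3.375, -3.3125]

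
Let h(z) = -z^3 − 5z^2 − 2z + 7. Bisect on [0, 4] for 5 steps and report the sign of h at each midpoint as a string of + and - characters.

--+++

h(2) = -25 < 0, so the root lies in [0, 2]
h(1) = -1 < 0, so the root lies in [0, 1]
h(0.5) = 4.625 > 0, so the root lies in [0.5, 1]
h(0.75) = 2.2656 > 0, so the root lies in [0.75, 1]
h(0.875) = 0.752 > 0, so the root lies in [0.875, 1]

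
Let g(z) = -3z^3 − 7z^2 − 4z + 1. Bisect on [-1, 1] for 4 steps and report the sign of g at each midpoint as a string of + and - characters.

+--+

m = 0, g(m) = 1 (+); new bracket [0, 1]
m = 0.5, g(m) = -3.125 (−); new bracket [0, 0.5]
m = 0.25, g(m) = -0.484375 (−); new bracket [0, 0.25]
m = 0.125, g(m) = 0.3848 (+); new bracket [0.125, 0.25]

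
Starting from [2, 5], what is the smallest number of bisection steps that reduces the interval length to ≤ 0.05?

Width after n steps is 3/2^n. Need 2^n ≥ 3/0.05 = 60.
2^5 = 32 < 60 ≤ 2^6 = 64, so n = 6.

6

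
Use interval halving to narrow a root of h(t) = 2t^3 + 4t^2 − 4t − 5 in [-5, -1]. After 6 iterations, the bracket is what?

[-2.4375, -2.375]

midpoint -3: h = -11 < 0 → [-3, -1]
midpoint -2: h = 3 > 0 → [-3, -2]
midpoint -2.5: h = -1.25 < 0 → [-2.5, -2]
midpoint -2.25: h = 1.4688 > 0 → [-2.5, -2.25]
midpoint -2.375: h = 0.2695 > 0 → [-2.5, -2.375]
midpoint -2.4375: h = -0.4487 < 0 → [-2.4375, -2.375]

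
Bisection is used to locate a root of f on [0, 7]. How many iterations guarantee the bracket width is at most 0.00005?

Width after n steps is 7/2^n. Need 2^n ≥ 7/0.00005 = 140000.
2^17 = 131072 < 140000 ≤ 2^18 = 262144, so n = 18.

18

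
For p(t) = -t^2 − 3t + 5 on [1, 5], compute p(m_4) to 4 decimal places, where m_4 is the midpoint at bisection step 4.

-0.3125

t = 3 gives p = -13, negative; keep [1, 3]
t = 2 gives p = -5, negative; keep [1, 2]
t = 1.5 gives p = -1.75, negative; keep [1, 1.5]
t = 1.25 gives p = -0.3125, negative; keep [1, 1.25]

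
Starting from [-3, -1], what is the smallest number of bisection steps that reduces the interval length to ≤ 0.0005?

Width after n steps is 2/2^n. Need 2^n ≥ 2/0.0005 = 4000.
2^11 = 2048 < 4000 ≤ 2^12 = 4096, so n = 12.

12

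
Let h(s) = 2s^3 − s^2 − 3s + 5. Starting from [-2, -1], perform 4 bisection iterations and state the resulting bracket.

[-1.5625, -1.5]

midpoint -1.5: h = 0.5 > 0 → [-2, -1.5]
midpoint -1.75: h = -3.53125 < 0 → [-1.75, -1.5]
midpoint -1.625: h = -1.347656 < 0 → [-1.625, -1.5]
midpoint -1.5625: h = -0.3833 < 0 → [-1.5625, -1.5]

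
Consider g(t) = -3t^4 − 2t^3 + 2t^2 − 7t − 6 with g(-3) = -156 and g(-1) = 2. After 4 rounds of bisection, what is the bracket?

[-1.625, -1.5]

t = -2 gives g = -16, negative; keep [-2, -1]
t = -1.5 gives g = 0.5625, positive; keep [-2, -1.5]
t = -1.75 gives g = -5.042969, negative; keep [-1.75, -1.5]
t = -1.625 gives g = -1.6804, negative; keep [-1.625, -1.5]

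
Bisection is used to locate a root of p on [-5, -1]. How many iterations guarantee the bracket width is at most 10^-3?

12

Width after n steps is 4/2^n. Need 2^n ≥ 4/10^-3 = 4000.
2^11 = 2048 < 4000 ≤ 2^12 = 4096, so n = 12.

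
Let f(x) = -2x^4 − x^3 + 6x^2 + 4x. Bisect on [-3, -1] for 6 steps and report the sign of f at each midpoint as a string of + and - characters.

f(-2) = -8 < 0, so the root lies in [-2, -1]
f(-1.5) = 0.75 > 0, so the root lies in [-2, -1.5]
f(-1.75) = -2.023438 < 0, so the root lies in [-1.75, -1.5]
f(-1.625) = -0.311 < 0, so the root lies in [-1.625, -1.5]
f(-1.5625) = 0.2922 > 0, so the root lies in [-1.625, -1.5625]
f(-1.59375) = 0.0098 > 0, so the root lies in [-1.625, -1.59375]

-+--++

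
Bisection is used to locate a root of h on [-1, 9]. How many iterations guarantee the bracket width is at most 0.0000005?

Width after n steps is 10/2^n. Need 2^n ≥ 10/0.0000005 = 20000000.
2^24 = 16777216 < 20000000 ≤ 2^25 = 33554432, so n = 25.

25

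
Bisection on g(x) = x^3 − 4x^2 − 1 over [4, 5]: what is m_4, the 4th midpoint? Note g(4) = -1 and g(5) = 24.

g(4.5) = 9.125 > 0, so the root lies in [4, 4.5]
g(4.25) = 3.515625 > 0, so the root lies in [4, 4.25]
g(4.125) = 1.126953 > 0, so the root lies in [4, 4.125]
g(4.0625) = 0.0315 > 0, so the root lies in [4, 4.0625]

4.0625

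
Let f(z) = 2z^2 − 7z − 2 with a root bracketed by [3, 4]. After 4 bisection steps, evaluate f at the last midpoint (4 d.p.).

0.3828

z = 3.5 gives f = -2, negative; keep [3.5, 4]
z = 3.75 gives f = -0.125, negative; keep [3.75, 4]
z = 3.875 gives f = 0.90625, positive; keep [3.75, 3.875]
z = 3.8125 gives f = 0.3828, positive; keep [3.75, 3.8125]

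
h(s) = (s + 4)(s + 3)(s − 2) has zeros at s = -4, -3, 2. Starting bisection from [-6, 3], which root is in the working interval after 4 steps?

h(-1.5) = -13.125 < 0, so the root lies in [-1.5, 3]
h(0.75) = -22.265625 < 0, so the root lies in [0.75, 3]
h(1.875) = -3.580078 < 0, so the root lies in [1.875, 3]
h(2.4375) = 15.3142 > 0, so the root lies in [1.875, 2.4375]

2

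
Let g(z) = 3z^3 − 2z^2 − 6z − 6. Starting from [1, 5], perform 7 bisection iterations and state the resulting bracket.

midpoint 3: g = 39 > 0 → [1, 3]
midpoint 2: g = -2 < 0 → [2, 3]
midpoint 2.5: g = 13.375 > 0 → [2, 2.5]
midpoint 2.25: g = 4.5469 > 0 → [2, 2.25]
midpoint 2.125: g = 1.0059 > 0 → [2, 2.125]
midpoint 2.0625: g = -0.5618 < 0 → [2.0625, 2.125]
midpoint 2.09375: g = 0.2056 > 0 → [2.0625, 2.09375]

[2.0625, 2.09375]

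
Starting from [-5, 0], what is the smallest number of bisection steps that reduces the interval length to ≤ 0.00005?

Width after n steps is 5/2^n. Need 2^n ≥ 5/0.00005 = 100000.
2^16 = 65536 < 100000 ≤ 2^17 = 131072, so n = 17.

17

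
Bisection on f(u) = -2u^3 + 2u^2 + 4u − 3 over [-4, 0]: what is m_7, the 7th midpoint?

u = -2 gives f = 13, positive; keep [-2, 0]
u = -1 gives f = -3, negative; keep [-2, -1]
u = -1.5 gives f = 2.25, positive; keep [-1.5, -1]
u = -1.25 gives f = -0.9688, negative; keep [-1.5, -1.25]
u = -1.375 gives f = 0.4805, positive; keep [-1.375, -1.25]
u = -1.3125 gives f = -0.2827, negative; keep [-1.375, -1.3125]
u = -1.34375 gives f = 0.0891, positive; keep [-1.34375, -1.3125]

-1.34375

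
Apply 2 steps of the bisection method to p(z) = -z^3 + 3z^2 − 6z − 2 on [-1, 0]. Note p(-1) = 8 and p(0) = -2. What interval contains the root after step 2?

midpoint -0.5: p = 1.875 > 0 → [-0.5, 0]
midpoint -0.25: p = -0.296875 < 0 → [-0.5, -0.25]

[-0.5, -0.25]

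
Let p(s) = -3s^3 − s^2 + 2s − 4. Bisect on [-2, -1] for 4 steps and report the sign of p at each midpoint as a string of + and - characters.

+---

midpoint -1.5: p = 0.875 > 0 → [-1.5, -1]
midpoint -1.25: p = -2.203125 < 0 → [-1.5, -1.25]
midpoint -1.375: p = -0.841797 < 0 → [-1.5, -1.375]
midpoint -1.4375: p = -0.03 < 0 → [-1.5, -1.4375]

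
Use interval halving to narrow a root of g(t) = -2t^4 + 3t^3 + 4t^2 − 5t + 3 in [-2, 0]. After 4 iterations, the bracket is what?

midpoint -1: g = 7 > 0 → [-2, -1]
midpoint -1.5: g = -0.75 < 0 → [-1.5, -1]
midpoint -1.25: g = 4.757812 > 0 → [-1.5, -1.25]
midpoint -1.375: g = 2.4897 > 0 → [-1.5, -1.375]

[-1.5, -1.375]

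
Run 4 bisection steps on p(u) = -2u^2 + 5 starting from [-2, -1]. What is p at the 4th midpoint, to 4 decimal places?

m = -1.5, p(m) = 0.5 (+); new bracket [-2, -1.5]
m = -1.75, p(m) = -1.125 (−); new bracket [-1.75, -1.5]
m = -1.625, p(m) = -0.28125 (−); new bracket [-1.625, -1.5]
m = -1.5625, p(m) = 0.1172 (+); new bracket [-1.625, -1.5625]

0.1172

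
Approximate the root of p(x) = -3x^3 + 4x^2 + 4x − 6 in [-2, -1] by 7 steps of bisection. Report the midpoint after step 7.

x = -1.5 gives p = 7.125, positive; keep [-1.5, -1]
x = -1.25 gives p = 1.109375, positive; keep [-1.25, -1]
x = -1.125 gives p = -1.166016, negative; keep [-1.25, -1.125]
x = -1.1875 gives p = -0.0857, negative; keep [-1.25, -1.1875]
x = -1.21875 gives p = 0.4972, positive; keep [-1.21875, -1.1875]
x = -1.203125 gives p = 0.2021, positive; keep [-1.203125, -1.1875]
x = -1.1953125 gives p = 0.0573, positive; keep [-1.1953125, -1.1875]

-1.1953125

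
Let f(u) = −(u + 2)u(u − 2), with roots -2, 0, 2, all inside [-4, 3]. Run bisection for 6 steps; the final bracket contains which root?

-2

m = -0.5, f(m) = -1.875 (−); new bracket [-4, -0.5]
m = -2.25, f(m) = 2.390625 (+); new bracket [-2.25, -0.5]
m = -1.375, f(m) = -2.900391 (−); new bracket [-2.25, -1.375]
m = -1.8125, f(m) = -1.2957 (−); new bracket [-2.25, -1.8125]
m = -2.03125, f(m) = 0.2559 (+); new bracket [-2.03125, -1.8125]
m = -1.921875, f(m) = -0.5889 (−); new bracket [-2.03125, -1.921875]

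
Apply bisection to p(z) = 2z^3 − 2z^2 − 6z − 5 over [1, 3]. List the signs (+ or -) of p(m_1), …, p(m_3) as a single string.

--+

midpoint 2: p = -9 < 0 → [2, 3]
midpoint 2.5: p = -1.25 < 0 → [2.5, 3]
midpoint 2.75: p = 4.96875 > 0 → [2.5, 2.75]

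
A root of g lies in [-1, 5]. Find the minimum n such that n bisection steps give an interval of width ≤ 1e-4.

16

Width after n steps is 6/2^n. Need 2^n ≥ 6/1e-4 = 60000.
2^15 = 32768 < 60000 ≤ 2^16 = 65536, so n = 16.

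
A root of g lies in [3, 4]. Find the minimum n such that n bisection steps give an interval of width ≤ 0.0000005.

21

Width after n steps is 1/2^n. Need 2^n ≥ 1/0.0000005 = 2000000.
2^20 = 1048576 < 2000000 ≤ 2^21 = 2097152, so n = 21.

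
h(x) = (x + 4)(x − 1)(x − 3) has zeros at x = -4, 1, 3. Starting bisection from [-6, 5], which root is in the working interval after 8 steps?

x = -0.5 gives h = 18.375, positive; keep [-6, -0.5]
x = -3.25 gives h = 19.921875, positive; keep [-6, -3.25]
x = -4.625 gives h = -26.806641, negative; keep [-4.625, -3.25]
x = -3.9375 gives h = 2.1409, positive; keep [-4.625, -3.9375]
x = -4.28125 gives h = -10.8152, negative; keep [-4.28125, -3.9375]
x = -4.109375 gives h = -3.973, negative; keep [-4.109375, -3.9375]
x = -4.0234375 gives h = -0.8269, negative; keep [-4.0234375, -3.9375]
x = -3.98046875 gives h = 0.679, positive; keep [-4.0234375, -3.98046875]

-4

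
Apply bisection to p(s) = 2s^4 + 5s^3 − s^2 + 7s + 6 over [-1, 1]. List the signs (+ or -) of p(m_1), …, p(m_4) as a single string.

++-+

s = 0 gives p = 6, positive; keep [-1, 0]
s = -0.5 gives p = 1.75, positive; keep [-1, -0.5]
s = -0.75 gives p = -1.289062, negative; keep [-0.75, -0.5]
s = -0.625 gives p = 0.3188, positive; keep [-0.75, -0.625]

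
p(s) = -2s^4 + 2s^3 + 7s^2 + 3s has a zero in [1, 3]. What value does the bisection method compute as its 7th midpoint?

s = 2 gives p = 18, positive; keep [2, 3]
s = 2.5 gives p = 4.375, positive; keep [2.5, 3]
s = 2.75 gives p = -11.601562, negative; keep [2.5, 2.75]
s = 2.625 gives p = -2.6763, negative; keep [2.5, 2.625]
s = 2.5625 gives p = 1.0698, positive; keep [2.5625, 2.625]
s = 2.59375 gives p = -0.7464, negative; keep [2.5625, 2.59375]
s = 2.578125 gives p = 0.1757, positive; keep [2.578125, 2.59375]

2.578125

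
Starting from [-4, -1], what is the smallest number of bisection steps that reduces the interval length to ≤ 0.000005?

Width after n steps is 3/2^n. Need 2^n ≥ 3/0.000005 = 600000.
2^19 = 524288 < 600000 ≤ 2^20 = 1048576, so n = 20.

20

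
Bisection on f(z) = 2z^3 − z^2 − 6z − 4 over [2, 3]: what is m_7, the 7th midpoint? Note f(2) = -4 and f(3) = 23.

2.2421875

z = 2.5 gives f = 6, positive; keep [2, 2.5]
z = 2.25 gives f = 0.21875, positive; keep [2, 2.25]
z = 2.125 gives f = -2.074219, negative; keep [2.125, 2.25]
z = 2.1875 gives f = -0.9751, negative; keep [2.1875, 2.25]
z = 2.21875 gives f = -0.3902, negative; keep [2.21875, 2.25]
z = 2.234375 gives f = -0.0888, negative; keep [2.234375, 2.25]
z = 2.2421875 gives f = 0.0642, positive; keep [2.234375, 2.2421875]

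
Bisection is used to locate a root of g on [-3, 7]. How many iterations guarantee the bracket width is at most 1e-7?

Width after n steps is 10/2^n. Need 2^n ≥ 10/1e-7 = 100000000.
2^26 = 67108864 < 100000000 ≤ 2^27 = 134217728, so n = 27.

27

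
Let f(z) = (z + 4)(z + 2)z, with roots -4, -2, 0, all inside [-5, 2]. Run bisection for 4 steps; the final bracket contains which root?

f(-1.5) = -1.875 < 0, so the root lies in [-1.5, 2]
f(0.25) = 2.390625 > 0, so the root lies in [-1.5, 0.25]
f(-0.625) = -2.900391 < 0, so the root lies in [-0.625, 0.25]
f(-0.1875) = -1.2957 < 0, so the root lies in [-0.1875, 0.25]

0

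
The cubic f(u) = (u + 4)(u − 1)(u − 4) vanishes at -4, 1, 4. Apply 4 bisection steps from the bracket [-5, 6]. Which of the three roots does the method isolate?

midpoint 0.5: f = 7.875 > 0 → [-5, 0.5]
midpoint -2.25: f = 35.546875 > 0 → [-5, -2.25]
midpoint -3.625: f = 13.224609 > 0 → [-5, -3.625]
midpoint -4.3125: f = -13.8 < 0 → [-4.3125, -3.625]

-4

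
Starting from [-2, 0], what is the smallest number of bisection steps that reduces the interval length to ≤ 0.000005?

19

Width after n steps is 2/2^n. Need 2^n ≥ 2/0.000005 = 400000.
2^18 = 262144 < 400000 ≤ 2^19 = 524288, so n = 19.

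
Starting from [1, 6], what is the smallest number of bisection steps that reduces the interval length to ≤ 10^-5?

19

Width after n steps is 5/2^n. Need 2^n ≥ 5/10^-5 = 500000.
2^18 = 262144 < 500000 ≤ 2^19 = 524288, so n = 19.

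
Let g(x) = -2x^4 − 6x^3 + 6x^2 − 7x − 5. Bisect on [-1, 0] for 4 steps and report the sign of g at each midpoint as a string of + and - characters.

m = -0.5, g(m) = 0.625 (+); new bracket [-0.5, 0]
m = -0.25, g(m) = -2.789062 (−); new bracket [-0.5, -0.25]
m = -0.375, g(m) = -1.254395 (−); new bracket [-0.5, -0.375]
m = -0.4375, g(m) = -0.3599 (−); new bracket [-0.5, -0.4375]

+---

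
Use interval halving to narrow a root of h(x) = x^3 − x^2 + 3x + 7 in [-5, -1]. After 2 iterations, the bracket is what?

[-2, -1]

midpoint -3: h = -38 < 0 → [-3, -1]
midpoint -2: h = -11 < 0 → [-2, -1]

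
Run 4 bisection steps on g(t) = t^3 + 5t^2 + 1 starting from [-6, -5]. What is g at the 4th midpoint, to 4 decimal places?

-0.6018

t = -5.5 gives g = -14.125, negative; keep [-5.5, -5]
t = -5.25 gives g = -5.890625, negative; keep [-5.25, -5]
t = -5.125 gives g = -2.283203, negative; keep [-5.125, -5]
t = -5.0625 gives g = -0.6018, negative; keep [-5.0625, -5]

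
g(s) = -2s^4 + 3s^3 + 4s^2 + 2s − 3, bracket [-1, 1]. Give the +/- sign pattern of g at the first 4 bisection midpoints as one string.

m = 0, g(m) = -3 (−); new bracket [0, 1]
m = 0.5, g(m) = -0.75 (−); new bracket [0.5, 1]
m = 0.75, g(m) = 1.382812 (+); new bracket [0.5, 0.75]
m = 0.625, g(m) = 0.2397 (+); new bracket [0.5, 0.625]

--++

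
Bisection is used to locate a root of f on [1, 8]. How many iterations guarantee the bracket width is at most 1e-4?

17

Width after n steps is 7/2^n. Need 2^n ≥ 7/1e-4 = 70000.
2^16 = 65536 < 70000 ≤ 2^17 = 131072, so n = 17.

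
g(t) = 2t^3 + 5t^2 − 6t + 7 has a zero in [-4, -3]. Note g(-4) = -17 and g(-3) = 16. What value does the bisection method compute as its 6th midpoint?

-3.609375

midpoint -3.5: g = 3.5 > 0 → [-4, -3.5]
midpoint -3.75: g = -5.65625 < 0 → [-3.75, -3.5]
midpoint -3.625: g = -0.816406 < 0 → [-3.625, -3.5]
midpoint -3.5625: g = 1.4058 > 0 → [-3.625, -3.5625]
midpoint -3.59375: g = 0.3109 > 0 → [-3.625, -3.59375]
midpoint -3.609375: g = -0.2487 < 0 → [-3.609375, -3.59375]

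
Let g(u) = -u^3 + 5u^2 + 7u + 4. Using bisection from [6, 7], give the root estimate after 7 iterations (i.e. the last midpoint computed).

6.2265625

g(6.5) = -13.875 < 0, so the root lies in [6, 6.5]
g(6.25) = -1.078125 < 0, so the root lies in [6, 6.25]
g(6.125) = 4.669922 > 0, so the root lies in [6.125, 6.25]
g(6.1875) = 1.8489 > 0, so the root lies in [6.1875, 6.25]
g(6.21875) = 0.3987 > 0, so the root lies in [6.21875, 6.25]
g(6.234375) = -0.3364 < 0, so the root lies in [6.21875, 6.234375]
g(6.2265625) = 0.032 > 0, so the root lies in [6.2265625, 6.234375]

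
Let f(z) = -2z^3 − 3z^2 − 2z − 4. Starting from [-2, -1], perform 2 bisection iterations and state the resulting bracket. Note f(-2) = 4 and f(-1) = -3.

midpoint -1.5: f = -1 < 0 → [-2, -1.5]
midpoint -1.75: f = 1.03125 > 0 → [-1.75, -1.5]

[-1.75, -1.5]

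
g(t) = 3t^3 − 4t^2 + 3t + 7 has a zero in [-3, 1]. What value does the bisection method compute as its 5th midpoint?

g(-1) = -3 < 0, so the root lies in [-1, 1]
g(0) = 7 > 0, so the root lies in [-1, 0]
g(-0.5) = 4.125 > 0, so the root lies in [-1, -0.5]
g(-0.75) = 1.2344 > 0, so the root lies in [-1, -0.75]
g(-0.875) = -0.6973 < 0, so the root lies in [-0.875, -0.75]

-0.875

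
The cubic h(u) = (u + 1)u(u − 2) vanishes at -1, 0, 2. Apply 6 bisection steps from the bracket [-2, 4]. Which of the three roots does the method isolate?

h(1) = -2 < 0, so the root lies in [1, 4]
h(2.5) = 4.375 > 0, so the root lies in [1, 2.5]
h(1.75) = -1.203125 < 0, so the root lies in [1.75, 2.5]
h(2.125) = 0.8301 > 0, so the root lies in [1.75, 2.125]
h(1.9375) = -0.3557 < 0, so the root lies in [1.9375, 2.125]
h(2.03125) = 0.1924 > 0, so the root lies in [1.9375, 2.03125]

2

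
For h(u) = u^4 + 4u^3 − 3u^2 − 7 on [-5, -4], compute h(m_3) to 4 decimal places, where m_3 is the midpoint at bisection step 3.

-9.3396

m = -4.5, h(m) = -22.1875 (−); new bracket [-5, -4.5]
m = -4.75, h(m) = 5.691406 (+); new bracket [-4.75, -4.5]
m = -4.625, h(m) = -9.3396 (−); new bracket [-4.75, -4.625]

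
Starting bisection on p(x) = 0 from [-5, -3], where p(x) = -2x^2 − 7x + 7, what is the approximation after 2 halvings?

x = -4 gives p = 3, positive; keep [-5, -4]
x = -4.5 gives p = -2, negative; keep [-4.5, -4]

-4.5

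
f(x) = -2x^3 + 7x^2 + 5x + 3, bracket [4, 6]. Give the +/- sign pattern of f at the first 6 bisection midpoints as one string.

x = 5 gives f = -47, negative; keep [4, 5]
x = 4.5 gives f = -15, negative; keep [4, 4.5]
x = 4.25 gives f = -2.84375, negative; keep [4, 4.25]
x = 4.125 gives f = 2.3555, positive; keep [4.125, 4.25]
x = 4.1875 gives f = -0.1733, negative; keep [4.125, 4.1875]
x = 4.15625 gives f = 1.1086, positive; keep [4.15625, 4.1875]

---+-+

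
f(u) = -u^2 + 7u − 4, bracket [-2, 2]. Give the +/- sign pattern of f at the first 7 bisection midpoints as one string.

-+-+-++

u = 0 gives f = -4, negative; keep [0, 2]
u = 1 gives f = 2, positive; keep [0, 1]
u = 0.5 gives f = -0.75, negative; keep [0.5, 1]
u = 0.75 gives f = 0.6875, positive; keep [0.5, 0.75]
u = 0.625 gives f = -0.0156, negative; keep [0.625, 0.75]
u = 0.6875 gives f = 0.3398, positive; keep [0.625, 0.6875]
u = 0.65625 gives f = 0.1631, positive; keep [0.625, 0.65625]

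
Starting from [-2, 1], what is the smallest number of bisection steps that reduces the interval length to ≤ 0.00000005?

Width after n steps is 3/2^n. Need 2^n ≥ 3/0.00000005 = 60000000.
2^25 = 33554432 < 60000000 ≤ 2^26 = 67108864, so n = 26.

26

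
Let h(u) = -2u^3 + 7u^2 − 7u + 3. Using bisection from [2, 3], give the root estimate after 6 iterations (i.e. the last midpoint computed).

midpoint 2.5: h = -2 < 0 → [2, 2.5]
midpoint 2.25: h = -0.09375 < 0 → [2, 2.25]
midpoint 2.125: h = 0.542969 > 0 → [2.125, 2.25]
midpoint 2.1875: h = 0.2485 > 0 → [2.1875, 2.25]
midpoint 2.21875: h = 0.0836 > 0 → [2.21875, 2.25]
midpoint 2.234375: h = -0.0035 < 0 → [2.21875, 2.234375]

2.234375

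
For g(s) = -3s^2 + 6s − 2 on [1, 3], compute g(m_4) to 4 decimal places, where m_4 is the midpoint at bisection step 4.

-0.1719

g(2) = -2 < 0, so the root lies in [1, 2]
g(1.5) = 0.25 > 0, so the root lies in [1.5, 2]
g(1.75) = -0.6875 < 0, so the root lies in [1.5, 1.75]
g(1.625) = -0.1719 < 0, so the root lies in [1.5, 1.625]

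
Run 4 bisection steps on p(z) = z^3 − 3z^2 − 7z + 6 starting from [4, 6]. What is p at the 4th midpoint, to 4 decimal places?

1.6934

z = 5 gives p = 21, positive; keep [4, 5]
z = 4.5 gives p = 4.875, positive; keep [4, 4.5]
z = 4.25 gives p = -1.171875, negative; keep [4.25, 4.5]
z = 4.375 gives p = 1.6934, positive; keep [4.25, 4.375]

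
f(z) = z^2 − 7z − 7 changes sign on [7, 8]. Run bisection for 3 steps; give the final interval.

m = 7.5, f(m) = -3.25 (−); new bracket [7.5, 8]
m = 7.75, f(m) = -1.1875 (−); new bracket [7.75, 8]
m = 7.875, f(m) = -0.109375 (−); new bracket [7.875, 8]

[7.875, 8]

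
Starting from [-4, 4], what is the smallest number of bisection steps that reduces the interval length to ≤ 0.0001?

Width after n steps is 8/2^n. Need 2^n ≥ 8/0.0001 = 80000.
2^16 = 65536 < 80000 ≤ 2^17 = 131072, so n = 17.

17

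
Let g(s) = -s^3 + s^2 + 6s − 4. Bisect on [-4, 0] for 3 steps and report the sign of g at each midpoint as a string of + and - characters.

-++

midpoint -2: g = -4 < 0 → [-4, -2]
midpoint -3: g = 14 > 0 → [-3, -2]
midpoint -2.5: g = 2.875 > 0 → [-2.5, -2]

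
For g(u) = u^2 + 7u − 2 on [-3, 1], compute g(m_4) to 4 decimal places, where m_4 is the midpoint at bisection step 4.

u = -1 gives g = -8, negative; keep [-1, 1]
u = 0 gives g = -2, negative; keep [0, 1]
u = 0.5 gives g = 1.75, positive; keep [0, 0.5]
u = 0.25 gives g = -0.1875, negative; keep [0.25, 0.5]

-0.1875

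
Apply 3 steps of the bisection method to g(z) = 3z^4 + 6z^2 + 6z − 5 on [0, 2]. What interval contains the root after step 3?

midpoint 1: g = 10 > 0 → [0, 1]
midpoint 0.5: g = -0.3125 < 0 → [0.5, 1]
midpoint 0.75: g = 3.824219 > 0 → [0.5, 0.75]

[0.5, 0.75]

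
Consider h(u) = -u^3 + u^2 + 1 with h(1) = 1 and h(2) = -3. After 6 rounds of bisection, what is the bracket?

h(1.5) = -0.125 < 0, so the root lies in [1, 1.5]
h(1.25) = 0.609375 > 0, so the root lies in [1.25, 1.5]
h(1.375) = 0.291016 > 0, so the root lies in [1.375, 1.5]
h(1.4375) = 0.0959 > 0, so the root lies in [1.4375, 1.5]
h(1.46875) = -0.0112 < 0, so the root lies in [1.4375, 1.46875]
h(1.453125) = 0.0432 > 0, so the root lies in [1.453125, 1.46875]

[1.453125, 1.46875]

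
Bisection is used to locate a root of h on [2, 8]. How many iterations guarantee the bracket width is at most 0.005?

11

Width after n steps is 6/2^n. Need 2^n ≥ 6/0.005 = 1200.
2^10 = 1024 < 1200 ≤ 2^11 = 2048, so n = 11.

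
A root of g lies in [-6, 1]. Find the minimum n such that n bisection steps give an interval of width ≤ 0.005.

11

Width after n steps is 7/2^n. Need 2^n ≥ 7/0.005 = 1400.
2^10 = 1024 < 1400 ≤ 2^11 = 2048, so n = 11.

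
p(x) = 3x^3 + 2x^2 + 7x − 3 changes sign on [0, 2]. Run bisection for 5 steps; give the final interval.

[0.3125, 0.375]

p(1) = 9 > 0, so the root lies in [0, 1]
p(0.5) = 1.375 > 0, so the root lies in [0, 0.5]
p(0.25) = -1.078125 < 0, so the root lies in [0.25, 0.5]
p(0.375) = 0.0645 > 0, so the root lies in [0.25, 0.375]
p(0.3125) = -0.5256 < 0, so the root lies in [0.3125, 0.375]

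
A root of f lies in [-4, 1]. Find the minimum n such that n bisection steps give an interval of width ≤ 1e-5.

19

Width after n steps is 5/2^n. Need 2^n ≥ 5/1e-5 = 500000.
2^18 = 262144 < 500000 ≤ 2^19 = 524288, so n = 19.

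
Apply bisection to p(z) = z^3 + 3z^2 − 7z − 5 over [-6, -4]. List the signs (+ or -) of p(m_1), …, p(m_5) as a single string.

--+-+

midpoint -5: p = -20 < 0 → [-5, -4]
midpoint -4.5: p = -3.875 < 0 → [-4.5, -4]
midpoint -4.25: p = 2.171875 > 0 → [-4.5, -4.25]
midpoint -4.375: p = -0.6934 < 0 → [-4.375, -4.25]
midpoint -4.3125: p = 0.7781 > 0 → [-4.375, -4.3125]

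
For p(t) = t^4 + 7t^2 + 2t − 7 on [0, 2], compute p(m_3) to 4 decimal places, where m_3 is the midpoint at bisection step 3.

-1.2461

midpoint 1: p = 3 > 0 → [0, 1]
midpoint 0.5: p = -4.1875 < 0 → [0.5, 1]
midpoint 0.75: p = -1.246094 < 0 → [0.75, 1]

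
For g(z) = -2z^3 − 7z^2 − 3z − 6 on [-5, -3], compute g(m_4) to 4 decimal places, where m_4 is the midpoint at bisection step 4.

midpoint -4: g = 22 > 0 → [-4, -3]
midpoint -3.5: g = 4.5 > 0 → [-3.5, -3]
midpoint -3.25: g = -1.53125 < 0 → [-3.5, -3.25]
midpoint -3.375: g = 1.2773 > 0 → [-3.375, -3.25]

1.2773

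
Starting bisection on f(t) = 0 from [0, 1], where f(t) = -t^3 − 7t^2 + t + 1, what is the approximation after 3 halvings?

t = 0.5 gives f = -0.375, negative; keep [0, 0.5]
t = 0.25 gives f = 0.796875, positive; keep [0.25, 0.5]
t = 0.375 gives f = 0.337891, positive; keep [0.375, 0.5]

0.375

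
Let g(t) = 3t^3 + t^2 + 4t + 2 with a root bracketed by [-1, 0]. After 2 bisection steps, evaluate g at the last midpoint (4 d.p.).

g(-0.5) = -0.125 < 0, so the root lies in [-0.5, 0]
g(-0.25) = 1.015625 > 0, so the root lies in [-0.5, -0.25]

1.0156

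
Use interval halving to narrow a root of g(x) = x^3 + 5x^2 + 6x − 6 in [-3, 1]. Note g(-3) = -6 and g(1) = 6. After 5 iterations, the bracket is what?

[0.625, 0.75]

m = -1, g(m) = -8 (−); new bracket [-1, 1]
m = 0, g(m) = -6 (−); new bracket [0, 1]
m = 0.5, g(m) = -1.625 (−); new bracket [0.5, 1]
m = 0.75, g(m) = 1.7344 (+); new bracket [0.5, 0.75]
m = 0.625, g(m) = -0.0527 (−); new bracket [0.625, 0.75]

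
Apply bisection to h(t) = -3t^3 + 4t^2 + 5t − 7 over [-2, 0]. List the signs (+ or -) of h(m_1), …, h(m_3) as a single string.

-+-

m = -1, h(m) = -5 (−); new bracket [-2, -1]
m = -1.5, h(m) = 4.625 (+); new bracket [-1.5, -1]
m = -1.25, h(m) = -1.140625 (−); new bracket [-1.5, -1.25]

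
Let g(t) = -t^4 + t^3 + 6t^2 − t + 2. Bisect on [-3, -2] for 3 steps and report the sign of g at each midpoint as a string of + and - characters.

--+

midpoint -2.5: g = -12.6875 < 0 → [-2.5, -2]
midpoint -2.25: g = -2.394531 < 0 → [-2.25, -2]
midpoint -2.125: g = 1.232178 > 0 → [-2.25, -2.125]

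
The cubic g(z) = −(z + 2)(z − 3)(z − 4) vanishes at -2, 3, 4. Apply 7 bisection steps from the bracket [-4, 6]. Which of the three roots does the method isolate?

g(1) = -18 < 0, so the root lies in [-4, 1]
g(-1.5) = -12.375 < 0, so the root lies in [-4, -1.5]
g(-2.75) = 29.109375 > 0, so the root lies in [-2.75, -1.5]
g(-2.125) = 3.9238 > 0, so the root lies in [-2.125, -1.5]
g(-1.8125) = -5.2449 < 0, so the root lies in [-2.125, -1.8125]
g(-1.96875) = -0.9268 < 0, so the root lies in [-2.125, -1.96875]
g(-2.046875) = 1.4305 > 0, so the root lies in [-2.046875, -1.96875]

-2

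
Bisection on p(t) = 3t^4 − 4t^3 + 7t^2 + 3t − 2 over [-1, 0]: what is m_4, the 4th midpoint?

-0.5625

p(-0.5) = -1.0625 < 0, so the root lies in [-1, -0.5]
p(-0.75) = 2.324219 > 0, so the root lies in [-0.75, -0.5]
p(-0.625) = 0.293701 > 0, so the root lies in [-0.625, -0.5]
p(-0.5625) = -0.4604 < 0, so the root lies in [-0.625, -0.5625]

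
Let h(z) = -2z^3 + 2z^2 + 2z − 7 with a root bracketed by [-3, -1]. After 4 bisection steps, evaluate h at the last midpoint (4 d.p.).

-0.7695

m = -2, h(m) = 13 (+); new bracket [-2, -1]
m = -1.5, h(m) = 1.25 (+); new bracket [-1.5, -1]
m = -1.25, h(m) = -2.46875 (−); new bracket [-1.5, -1.25]
m = -1.375, h(m) = -0.7695 (−); new bracket [-1.5, -1.375]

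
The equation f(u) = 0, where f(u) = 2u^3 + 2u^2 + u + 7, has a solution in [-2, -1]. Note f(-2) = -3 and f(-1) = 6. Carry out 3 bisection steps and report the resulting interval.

[-1.875, -1.75]

f(-1.5) = 3.25 > 0, so the root lies in [-2, -1.5]
f(-1.75) = 0.65625 > 0, so the root lies in [-2, -1.75]
f(-1.875) = -1.027344 < 0, so the root lies in [-1.875, -1.75]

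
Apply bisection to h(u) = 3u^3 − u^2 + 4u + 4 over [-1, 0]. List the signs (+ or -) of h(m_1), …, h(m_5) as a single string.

+-+-+

h(-0.5) = 1.375 > 0, so the root lies in [-1, -0.5]
h(-0.75) = -0.828125 < 0, so the root lies in [-0.75, -0.5]
h(-0.625) = 0.376953 > 0, so the root lies in [-0.75, -0.625]
h(-0.6875) = -0.1975 < 0, so the root lies in [-0.6875, -0.625]
h(-0.65625) = 0.0965 > 0, so the root lies in [-0.6875, -0.65625]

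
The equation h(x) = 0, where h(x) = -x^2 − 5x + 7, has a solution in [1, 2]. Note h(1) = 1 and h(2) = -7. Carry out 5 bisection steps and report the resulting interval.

x = 1.5 gives h = -2.75, negative; keep [1, 1.5]
x = 1.25 gives h = -0.8125, negative; keep [1, 1.25]
x = 1.125 gives h = 0.109375, positive; keep [1.125, 1.25]
x = 1.1875 gives h = -0.3477, negative; keep [1.125, 1.1875]
x = 1.15625 gives h = -0.1182, negative; keep [1.125, 1.15625]

[1.125, 1.15625]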